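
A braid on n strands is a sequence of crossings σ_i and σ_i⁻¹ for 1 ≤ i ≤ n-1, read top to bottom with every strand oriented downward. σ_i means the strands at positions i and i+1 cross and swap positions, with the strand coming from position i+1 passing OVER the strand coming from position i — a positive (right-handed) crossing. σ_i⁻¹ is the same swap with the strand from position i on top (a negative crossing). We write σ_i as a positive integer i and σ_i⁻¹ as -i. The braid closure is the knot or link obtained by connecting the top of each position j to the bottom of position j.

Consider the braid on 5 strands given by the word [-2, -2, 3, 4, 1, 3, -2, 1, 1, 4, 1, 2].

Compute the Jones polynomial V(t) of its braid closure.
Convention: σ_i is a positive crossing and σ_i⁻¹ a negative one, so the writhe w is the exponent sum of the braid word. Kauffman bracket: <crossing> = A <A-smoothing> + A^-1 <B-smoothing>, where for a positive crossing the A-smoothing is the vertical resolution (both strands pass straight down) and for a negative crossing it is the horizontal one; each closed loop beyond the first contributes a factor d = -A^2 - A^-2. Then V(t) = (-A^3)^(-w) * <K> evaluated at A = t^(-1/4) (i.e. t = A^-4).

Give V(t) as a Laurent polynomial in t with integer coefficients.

-t^9 + 3*t^8 - 4*t^7 + 5*t^6 - 6*t^5 + 5*t^4 - 4*t^3 + 3*t^2 - t + 1

Derivation:
The presented braid s2^-1 s2^-1 s3 s4 s1 s3 s2^-1 s1 s1 s4 s1 s2 on 5 strands reduces by inverse Markov moves (closure unchanged at each step):
  Deconjugate: the word is γ·β·γ⁻¹ with γ = s2^-1 (prefix) and γ⁻¹ = s2 (suffix); strip both.
Reduced to β = s2^-1 s3 s4 s1 s3 s2^-1 s1 s1 s4 s1 on 5 strands, 10 crossings.
Compute on β:
Braid: s2^-1 s3 s4 s1 s3 s2^-1 s1 s1 s4 s1 on 5 strands, 10 crossings.
Writhe w = (#positive) - (#negative) = 8 - 2 = 6.
State-sum expansion of <K>. There are 2^10 = 1024 states.
Each crossing splits two ways (0=vertical, 1=horizontal). The state's weight is A^(#A-smoothings - #B-smoothings) * d^(loops - 1).
Tabulate the states by total A-exponent and number of loops L (A-exp: L × count):
  A^10: L=5 ×1
  A^8: L=4 ×10
  A^6: L=3 ×39, L=5 ×6
  A^4: L=2 ×68, L=4 ×51, L=6 ×1
  A^2: L=1 ×44, L=3 ×139, L=5 ×27
  A^0: L=2 ×126, L=4 ×118, L=6 ×8
  A^-2: L=1 ×11, L=3 ×140, L=5 ×58, L=7 ×1
  A^-4: L=2 ×19, L=4 ×85, L=6 ×16
  A^-6: L=3 ×15, L=5 ×28, L=7 ×2
  A^-8: L=4 ×6, L=6 ×4
  A^-10: L=5 ×1
Each group contributes A^e * Σ count * d^(L-1):
Powers of d = -A^2 - A^-2: d^2 = A^4 + 2 + A^-4; d^3 = -A^6 - 3*A^2 - 3*A^-2 - A^-6; d^4 = A^8 + 4*A^4 + 6 + 4*A^-4 + A^-8; d^5 = -A^10 - 5*A^6 - 10*A^2 - 10*A^-2 - 5*A^-6 - A^-10; d^6 = A^12 + 6*A^8 + 15*A^4 + 20 + 15*A^-4 + 6*A^-8 + A^-12.
  A^10 * (d^4) = A^18 + 4*A^14 + 6*A^10 + 4*A^6 + A^2
  A^8 * (10*d^3) = -10*A^14 - 30*A^10 - 30*A^6 - 10*A^2
  A^6 * (39*d^2 + 6*d^4) = 6*A^14 + 63*A^10 + 114*A^6 + 63*A^2 + 6*A^-2
  A^4 * (68*d + 51*d^3 + d^5) = -A^14 - 56*A^10 - 231*A^6 - 231*A^2 - 56*A^-2 - A^-6
  A^2 * (44 + 139*d^2 + 27*d^4) = 27*A^10 + 247*A^6 + 484*A^2 + 247*A^-2 + 27*A^-6
  A^0 * (126*d + 118*d^3 + 8*d^5) = -8*A^10 - 158*A^6 - 560*A^2 - 560*A^-2 - 158*A^-6 - 8*A^-10
  A^-2 * (11 + 140*d^2 + 58*d^4 + d^6) = A^10 + 64*A^6 + 387*A^2 + 659*A^-2 + 387*A^-6 + 64*A^-10 + A^-14
  A^-4 * (19*d + 85*d^3 + 16*d^5) = -16*A^6 - 165*A^2 - 434*A^-2 - 434*A^-6 - 165*A^-10 - 16*A^-14
  A^-6 * (15*d^2 + 28*d^4 + 2*d^6) = 2*A^6 + 40*A^2 + 157*A^-2 + 238*A^-6 + 157*A^-10 + 40*A^-14 + 2*A^-18
  A^-8 * (6*d^3 + 4*d^5) = -4*A^2 - 26*A^-2 - 58*A^-6 - 58*A^-10 - 26*A^-14 - 4*A^-18
  A^-10 * (d^4) = A^-2 + 4*A^-6 + 6*A^-10 + 4*A^-14 + A^-18
Summing the groups: <K> = A^18 - A^14 + 3*A^10 - 4*A^6 + 5*A^2 - 6*A^-2 + 5*A^-6 - 4*A^-10 + 3*A^-14 - A^-18
Normalise by the writhe: (-A^3)^(-w) = (-A^3)^(-6) = A^-18, so f(A) = A^-18 * <K> = 1 - A^-4 + 3*A^-8 - 4*A^-12 + 5*A^-16 - 6*A^-20 + 5*A^-24 - 4*A^-28 + 3*A^-32 - A^-36.
Substitute A = t^(-1/4), i.e. A^e → t^(-e/4): V(t) = -t^9 + 3*t^8 - 4*t^7 + 5*t^6 - 6*t^5 + 5*t^4 - 4*t^3 + 3*t^2 - t + 1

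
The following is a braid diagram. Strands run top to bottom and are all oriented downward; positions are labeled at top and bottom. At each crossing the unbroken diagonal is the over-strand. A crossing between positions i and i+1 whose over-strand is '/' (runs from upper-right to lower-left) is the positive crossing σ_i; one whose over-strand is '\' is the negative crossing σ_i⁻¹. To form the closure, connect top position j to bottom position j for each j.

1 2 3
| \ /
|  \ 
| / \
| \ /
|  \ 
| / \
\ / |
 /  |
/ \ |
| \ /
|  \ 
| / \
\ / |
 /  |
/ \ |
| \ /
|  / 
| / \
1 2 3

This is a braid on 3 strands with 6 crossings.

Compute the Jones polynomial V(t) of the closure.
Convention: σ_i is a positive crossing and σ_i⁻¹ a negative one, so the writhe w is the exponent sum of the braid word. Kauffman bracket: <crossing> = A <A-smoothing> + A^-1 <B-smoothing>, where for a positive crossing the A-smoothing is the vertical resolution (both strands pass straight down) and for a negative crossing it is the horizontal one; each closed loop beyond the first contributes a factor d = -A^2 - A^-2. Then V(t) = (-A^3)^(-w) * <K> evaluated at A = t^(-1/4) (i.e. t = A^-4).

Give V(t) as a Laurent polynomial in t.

t^2 - t + 1 - t^-1 + t^-2

Derivation:
Reading the diagram top to bottom ('/'-over between positions i,i+1 = s_i, '\'-over = s_i^-1): braid word = s2^-1 s2^-1 s1 s2^-1 s1 s2.
Braid: s2^-1 s2^-1 s1 s2^-1 s1 s2 on 3 strands, 6 crossings.
Writhe w = (#positive) - (#negative) = 3 - 3 = 0.
Enumerate smoothing states for the bracket polynomial. There are 2^6 = 64 states.
Smooth each crossing (0=||, 1=⌣⌢); contribution A^(Σ sign_k(1-2s_k)) * d^(L-1).
Tabulate the states by total A-exponent and number of loops L (A-exp: L × count):
  A^6: L=4 ×1
  A^4: L=3 ×5, L=5 ×1
  A^2: L=2 ×10, L=4 ×5
  A^0: L=1 ×8, L=3 ×12
  A^-2: L=2 ×14, L=4 ×1
  A^-4: L=1 ×3, L=3 ×3
  A^-6: L=2 ×1
Each group contributes A^e * Σ count * d^(L-1):
Powers of d = -A^2 - A^-2: d^2 = A^4 + 2 + A^-4; d^3 = -A^6 - 3*A^2 - 3*A^-2 - A^-6; d^4 = A^8 + 4*A^4 + 6 + 4*A^-4 + A^-8.
  A^6 * (d^3) = -A^12 - 3*A^8 - 3*A^4 - 1
  A^4 * (5*d^2 + d^4) = A^12 + 9*A^8 + 16*A^4 + 9 + A^-4
  A^2 * (10*d + 5*d^3) = -5*A^8 - 25*A^4 - 25 - 5*A^-4
  A^0 * (8 + 12*d^2) = 12*A^4 + 32 + 12*A^-4
  A^-2 * (14*d + d^3) = -A^4 - 17 - 17*A^-4 - A^-8
  A^-4 * (3 + 3*d^2) = 3 + 9*A^-4 + 3*A^-8
  A^-6 * (d) = -A^-4 - A^-8
Summing the groups: <K> = A^8 - A^4 + 1 - A^-4 + A^-8
Normalise by the writhe: (-A^3)^(-w) = (-A^3)^(0) = 1, so f(A) = 1 * <K> = A^8 - A^4 + 1 - A^-4 + A^-8.
Substitute A = t^(-1/4), i.e. A^e → t^(-e/4): V(t) = t^2 - t + 1 - t^-1 + t^-2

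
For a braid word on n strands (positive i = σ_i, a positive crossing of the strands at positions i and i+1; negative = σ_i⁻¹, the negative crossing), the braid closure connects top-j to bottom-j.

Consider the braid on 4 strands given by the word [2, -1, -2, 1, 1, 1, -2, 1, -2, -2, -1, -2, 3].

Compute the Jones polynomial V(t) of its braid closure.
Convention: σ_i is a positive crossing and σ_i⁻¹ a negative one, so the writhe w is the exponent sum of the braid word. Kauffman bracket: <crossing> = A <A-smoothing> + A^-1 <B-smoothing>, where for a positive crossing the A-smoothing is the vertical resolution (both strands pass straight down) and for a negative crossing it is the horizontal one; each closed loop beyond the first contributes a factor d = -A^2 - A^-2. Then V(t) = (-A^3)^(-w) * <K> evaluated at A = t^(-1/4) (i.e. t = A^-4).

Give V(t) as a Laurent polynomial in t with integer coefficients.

t^2 - 2*t + 3 - 3*t^-1 + 4*t^-2 - 3*t^-3 + 2*t^-4 - 2*t^-5 + t^-6

Derivation:
The presented braid s2 s1^-1 s2^-1 s1 s1 s1 s2^-1 s1 s2^-1 s2^-1 s1^-1 s2^-1 s3 on 4 strands reduces by inverse Markov moves (closure unchanged at each step):
  Destabilize: the word has the form β·s3 where s3 occurs only as the final letter (β ∈ B_3); drop it and the last strand → 3 strands.
  Deconjugate: the word is γ·β·γ⁻¹ with γ = s2 (prefix) and γ⁻¹ = s2^-1 (suffix); strip both.
Reduced to β = s1^-1 s2^-1 s1 s1 s1 s2^-1 s1 s2^-1 s2^-1 s1^-1 on 3 strands, 10 crossings.
Compute on β:
Braid: s1^-1 s2^-1 s1 s1 s1 s2^-1 s1 s2^-1 s2^-1 s1^-1 on 3 strands, 10 crossings.
Writhe w = (#positive) - (#negative) = 4 - 6 = -2.
Enumerate smoothing states for the bracket polynomial. There are 2^10 = 1024 states.
For each crossing: s=0 is the vertical smoothing, s=1 horizontal. Crossing k contributes A^(sign_k * (1 - 2*s_k)); loop factor d = -A^2 - A^-2.
Tabulate the states by total A-exponent and number of loops L (A-exp: L × count):
  A^10: L=5 ×1
  A^8: L=4 ×10
  A^6: L=3 ×38, L=5 ×7
  A^4: L=2 ×67, L=4 ×49, L=6 ×4
  A^2: L=1 ×46, L=3 ×130, L=5 ×33, L=7 ×1
  A^0: L=2 ×131, L=4 ×110, L=6 ×11
  A^-2: L=1 ×25, L=3 ×133, L=5 ×51, L=7 ×1
  A^-4: L=2 ×37, L=4 ×72, L=6 ×11
  A^-6: L=3 ×25, L=5 ×19, L=7 ×1
  A^-8: L=4 ×8, L=6 ×2
  A^-10: L=5 ×1
Each group contributes A^e * Σ count * d^(L-1):
Powers of d = -A^2 - A^-2: d^2 = A^4 + 2 + A^-4; d^3 = -A^6 - 3*A^2 - 3*A^-2 - A^-6; d^4 = A^8 + 4*A^4 + 6 + 4*A^-4 + A^-8; d^5 = -A^10 - 5*A^6 - 10*A^2 - 10*A^-2 - 5*A^-6 - A^-10; d^6 = A^12 + 6*A^8 + 15*A^4 + 20 + 15*A^-4 + 6*A^-8 + A^-12.
  A^10 * (d^4) = A^18 + 4*A^14 + 6*A^10 + 4*A^6 + A^2
  A^8 * (10*d^3) = -10*A^14 - 30*A^10 - 30*A^6 - 10*A^2
  A^6 * (38*d^2 + 7*d^4) = 7*A^14 + 66*A^10 + 118*A^6 + 66*A^2 + 7*A^-2
  A^4 * (67*d + 49*d^3 + 4*d^5) = -4*A^14 - 69*A^10 - 254*A^6 - 254*A^2 - 69*A^-2 - 4*A^-6
  A^2 * (46 + 130*d^2 + 33*d^4 + d^6) = A^14 + 39*A^10 + 277*A^6 + 524*A^2 + 277*A^-2 + 39*A^-6 + A^-10
  A^0 * (131*d + 110*d^3 + 11*d^5) = -11*A^10 - 165*A^6 - 571*A^2 - 571*A^-2 - 165*A^-6 - 11*A^-10
  A^-2 * (25 + 133*d^2 + 51*d^4 + d^6) = A^10 + 57*A^6 + 352*A^2 + 617*A^-2 + 352*A^-6 + 57*A^-10 + A^-14
  A^-4 * (37*d + 72*d^3 + 11*d^5) = -11*A^6 - 127*A^2 - 363*A^-2 - 363*A^-6 - 127*A^-10 - 11*A^-14
  A^-6 * (25*d^2 + 19*d^4 + d^6) = A^6 + 25*A^2 + 116*A^-2 + 184*A^-6 + 116*A^-10 + 25*A^-14 + A^-18
  A^-8 * (8*d^3 + 2*d^5) = -2*A^2 - 18*A^-2 - 44*A^-6 - 44*A^-10 - 18*A^-14 - 2*A^-18
  A^-10 * (d^4) = A^-2 + 4*A^-6 + 6*A^-10 + 4*A^-14 + A^-18
Summing the groups: <K> = A^18 - 2*A^14 + 2*A^10 - 3*A^6 + 4*A^2 - 3*A^-2 + 3*A^-6 - 2*A^-10 + A^-14
Normalise by the writhe: (-A^3)^(-w) = (-A^3)^(2) = A^6, so f(A) = A^6 * <K> = A^24 - 2*A^20 + 2*A^16 - 3*A^12 + 4*A^8 - 3*A^4 + 3 - 2*A^-4 + A^-8.
Substitute A = t^(-1/4), i.e. A^e → t^(-e/4): V(t) = t^2 - 2*t + 3 - 3*t^-1 + 4*t^-2 - 3*t^-3 + 2*t^-4 - 2*t^-5 + t^-6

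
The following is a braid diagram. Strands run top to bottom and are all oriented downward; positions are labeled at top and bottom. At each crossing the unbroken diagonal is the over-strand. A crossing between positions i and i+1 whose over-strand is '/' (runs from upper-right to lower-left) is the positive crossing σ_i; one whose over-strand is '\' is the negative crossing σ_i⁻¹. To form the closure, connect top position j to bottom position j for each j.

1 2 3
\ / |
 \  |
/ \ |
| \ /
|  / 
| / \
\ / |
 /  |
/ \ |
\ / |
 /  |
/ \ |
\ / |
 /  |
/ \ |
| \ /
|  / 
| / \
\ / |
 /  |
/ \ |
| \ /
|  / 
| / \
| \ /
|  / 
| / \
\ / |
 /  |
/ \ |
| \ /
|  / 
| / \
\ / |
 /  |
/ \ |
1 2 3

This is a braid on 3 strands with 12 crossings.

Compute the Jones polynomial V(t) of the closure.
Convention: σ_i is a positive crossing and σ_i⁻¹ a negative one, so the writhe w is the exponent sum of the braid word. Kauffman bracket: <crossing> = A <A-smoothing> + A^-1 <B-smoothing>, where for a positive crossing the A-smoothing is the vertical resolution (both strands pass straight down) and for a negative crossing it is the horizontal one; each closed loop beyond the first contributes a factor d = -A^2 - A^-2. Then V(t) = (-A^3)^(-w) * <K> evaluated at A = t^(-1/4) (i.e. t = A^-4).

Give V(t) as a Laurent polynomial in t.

-t^10 + t^6 + t^4

Derivation:
Reading the diagram top to bottom ('/'-over between positions i,i+1 = s_i, '\'-over = s_i^-1): braid word = s1^-1 s2 s1 s1 s1 s2 s1 s2 s2 s1 s2 s1.
The presented braid s1^-1 s2 s1 s1 s1 s2 s1 s2 s2 s1 s2 s1 on 3 strands reduces by inverse Markov moves (closure unchanged at each step):
  Deconjugate: the word is γ·β·γ⁻¹ with γ = s1^-1 (prefix) and γ⁻¹ = s1 (suffix); strip both.
Reduced to β = s2 s1 s1 s1 s2 s1 s2 s2 s1 s2 on 3 strands, 10 crossings.
Compute on β:
Braid: s2 s1 s1 s1 s2 s1 s2 s2 s1 s2 on 3 strands, 10 crossings.
Writhe w = (#positive) - (#negative) = 10 - 0 = 10.
Computing the Kauffman bracket via state sum. There are 2^10 = 1024 states.
Smooth each crossing (0=||, 1=⌣⌢); contribution A^(Σ sign_k(1-2s_k)) * d^(L-1).
Tabulate the states by total A-exponent and number of loops L (A-exp: L × count):
  A^10: L=3 ×1
  A^8: L=2 ×10
  A^6: L=1 ×25, L=3 ×20
  A^4: L=2 ×100, L=4 ×20
  A^2: L=1 ×36, L=3 ×164, L=5 ×10
  A^0: L=2 ×108, L=4 ×142, L=6 ×2
  A^-2: L=1 ×12, L=3 ×129, L=5 ×69
  A^-4: L=2 ×24, L=4 ×78, L=6 ×18
  A^-6: L=3 ×19, L=5 ×24, L=7 ×2
  A^-8: L=4 ×7, L=6 ×3
  A^-10: L=5 ×1
Each group contributes A^e * Σ count * d^(L-1):
Powers of d = -A^2 - A^-2: d^2 = A^4 + 2 + A^-4; d^3 = -A^6 - 3*A^2 - 3*A^-2 - A^-6; d^4 = A^8 + 4*A^4 + 6 + 4*A^-4 + A^-8; d^5 = -A^10 - 5*A^6 - 10*A^2 - 10*A^-2 - 5*A^-6 - A^-10; d^6 = A^12 + 6*A^8 + 15*A^4 + 20 + 15*A^-4 + 6*A^-8 + A^-12.
  A^10 * (d^2) = A^14 + 2*A^10 + A^6
  A^8 * (10*d) = -10*A^10 - 10*A^6
  A^6 * (25 + 20*d^2) = 20*A^10 + 65*A^6 + 20*A^2
  A^4 * (100*d + 20*d^3) = -20*A^10 - 160*A^6 - 160*A^2 - 20*A^-2
  A^2 * (36 + 164*d^2 + 10*d^4) = 10*A^10 + 204*A^6 + 424*A^2 + 204*A^-2 + 10*A^-6
  A^0 * (108*d + 142*d^3 + 2*d^5) = -2*A^10 - 152*A^6 - 554*A^2 - 554*A^-2 - 152*A^-6 - 2*A^-10
  A^-2 * (12 + 129*d^2 + 69*d^4) = 69*A^6 + 405*A^2 + 684*A^-2 + 405*A^-6 + 69*A^-10
  A^-4 * (24*d + 78*d^3 + 18*d^5) = -18*A^6 - 168*A^2 - 438*A^-2 - 438*A^-6 - 168*A^-10 - 18*A^-14
  A^-6 * (19*d^2 + 24*d^4 + 2*d^6) = 2*A^6 + 36*A^2 + 145*A^-2 + 222*A^-6 + 145*A^-10 + 36*A^-14 + 2*A^-18
  A^-8 * (7*d^3 + 3*d^5) = -3*A^2 - 22*A^-2 - 51*A^-6 - 51*A^-10 - 22*A^-14 - 3*A^-18
  A^-10 * (d^4) = A^-2 + 4*A^-6 + 6*A^-10 + 4*A^-14 + A^-18
Summing the groups: <K> = A^14 + A^6 - A^-10
Normalise by the writhe: (-A^3)^(-w) = (-A^3)^(-10) = A^-30, so f(A) = A^-30 * <K> = A^-16 + A^-24 - A^-40.
Substitute A = t^(-1/4), i.e. A^e → t^(-e/4): V(t) = -t^10 + t^6 + t^4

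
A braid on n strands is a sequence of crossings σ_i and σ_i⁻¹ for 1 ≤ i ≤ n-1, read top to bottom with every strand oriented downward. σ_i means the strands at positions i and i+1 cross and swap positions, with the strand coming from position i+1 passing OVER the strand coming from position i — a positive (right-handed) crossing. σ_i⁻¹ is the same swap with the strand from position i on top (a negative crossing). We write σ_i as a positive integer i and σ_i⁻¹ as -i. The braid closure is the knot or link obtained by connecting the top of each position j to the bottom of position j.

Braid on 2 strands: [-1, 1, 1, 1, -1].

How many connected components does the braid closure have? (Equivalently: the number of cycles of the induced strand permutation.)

1

Derivation:
Track the strand permutation on 2 strands, starting from identity.
  step 1: s1^-1 swaps positions 1,2 -> [2 1]
  step 2: s1 swaps positions 1,2 -> [1 2]
  step 3: s1 swaps positions 1,2 -> [2 1]
  step 4: s1 swaps positions 1,2 -> [1 2]
  step 5: s1^-1 swaps positions 1,2 -> [2 1]
Final permutation (position -> original strand): [2 1]
Closure components = cycle count of this permutation = 1.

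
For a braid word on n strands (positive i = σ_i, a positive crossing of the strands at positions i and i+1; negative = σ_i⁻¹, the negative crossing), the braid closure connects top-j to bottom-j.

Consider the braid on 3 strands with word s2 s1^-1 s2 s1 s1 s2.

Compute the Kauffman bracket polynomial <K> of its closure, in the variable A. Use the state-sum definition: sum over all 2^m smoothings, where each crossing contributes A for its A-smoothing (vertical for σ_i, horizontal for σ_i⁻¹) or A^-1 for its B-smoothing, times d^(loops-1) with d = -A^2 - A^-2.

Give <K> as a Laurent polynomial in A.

A^8 - A^4 + 2 - A^-4 + A^-8 - A^-12

Derivation:
Braid: s2 s1^-1 s2 s1 s1 s2 on 3 strands, 6 crossings.
Writhe w = (#positive) - (#negative) = 5 - 1 = 4.
Enumerate smoothing states for the bracket polynomial. There are 2^6 = 64 states.
Each crossing splits two ways (0=vertical, 1=horizontal). The state's weight is A^(#A-smoothings - #B-smoothings) * d^(loops - 1).
Tabulate the states by total A-exponent and number of loops L (A-exp: L × count):
  A^6: L=2 ×1
  A^4: L=1 ×3, L=3 ×3
  A^2: L=2 ×14, L=4 ×1
  A^0: L=1 ×10, L=3 ×10
  A^-2: L=2 ×13, L=4 ×2
  A^-4: L=3 ×6
  A^-6: L=4 ×1
Each group contributes A^e * Σ count * d^(L-1):
Powers of d = -A^2 - A^-2: d^2 = A^4 + 2 + A^-4; d^3 = -A^6 - 3*A^2 - 3*A^-2 - A^-6.
  A^6 * (d) = -A^8 - A^4
  A^4 * (3 + 3*d^2) = 3*A^8 + 9*A^4 + 3
  A^2 * (14*d + d^3) = -A^8 - 17*A^4 - 17 - A^-4
  A^0 * (10 + 10*d^2) = 10*A^4 + 30 + 10*A^-4
  A^-2 * (13*d + 2*d^3) = -2*A^4 - 19 - 19*A^-4 - 2*A^-8
  A^-4 * (6*d^2) = 6 + 12*A^-4 + 6*A^-8
  A^-6 * (d^3) = -1 - 3*A^-4 - 3*A^-8 - A^-12
Summing the groups: <K> = A^8 - A^4 + 2 - A^-4 + A^-8 - A^-12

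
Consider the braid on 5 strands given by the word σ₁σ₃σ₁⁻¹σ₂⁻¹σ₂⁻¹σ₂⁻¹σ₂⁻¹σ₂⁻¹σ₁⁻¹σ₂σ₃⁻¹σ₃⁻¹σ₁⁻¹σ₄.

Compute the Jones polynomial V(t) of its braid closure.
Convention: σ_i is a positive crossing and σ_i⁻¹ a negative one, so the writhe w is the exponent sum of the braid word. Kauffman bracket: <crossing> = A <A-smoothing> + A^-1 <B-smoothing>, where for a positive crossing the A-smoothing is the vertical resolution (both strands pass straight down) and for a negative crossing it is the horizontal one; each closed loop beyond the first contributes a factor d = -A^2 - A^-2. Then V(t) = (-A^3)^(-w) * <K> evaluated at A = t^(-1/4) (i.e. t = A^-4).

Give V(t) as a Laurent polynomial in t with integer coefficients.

The presented braid s1 s3 s1^-1 s2^-1 s2^-1 s2^-1 s2^-1 s2^-1 s1^-1 s2 s3^-1 s3^-1 s1^-1 s4 on 5 strands reduces by inverse Markov moves (closure unchanged at each step):
  Destabilize: the word has the form β·s4 where s4 occurs only as the final letter (β ∈ B_4); drop it and the last strand → 4 strands.
  Deconjugate: the word is γ·β·γ⁻¹ with γ = s1 s3 (prefix) and γ⁻¹ = s3^-1 s1^-1 (suffix); strip both.
  Destabilize: the word has the form β·s3^-1 where s3^-1 occurs only as the final letter (β ∈ B_3); drop it and the last strand → 3 strands.
Reduced to β = s1^-1 s2^-1 s2^-1 s2^-1 s2^-1 s2^-1 s1^-1 s2 on 3 strands, 8 crossings.
Compute on β:
Braid: s1^-1 s2^-1 s2^-1 s2^-1 s2^-1 s2^-1 s1^-1 s2 on 3 strands, 8 crossings.
Writhe w = (#positive) - (#negative) = 1 - 7 = -6.
Enumerate smoothing states for the bracket polynomial. There are 2^8 = 256 states.
Each crossing splits two ways (0=vertical, 1=horizontal). The state's weight is A^(#A-smoothings - #B-smoothings) * d^(loops - 1).
Tabulate the states by total A-exponent and number of loops L (A-exp: L × count):
  A^8: L=6 ×1
  A^6: L=5 ×8
  A^4: L=4 ×25, L=6 ×3
  A^2: L=3 ×40, L=5 ×15, L=7 ×1
  A^0: L=2 ×35, L=4 ×30, L=6 ×5
  A^-2: L=1 ×15, L=3 ×31, L=5 ×10
  A^-4: L=2 ×18, L=4 ×10
  A^-6: L=1 ×2, L=3 ×6
  A^-8: L=2 ×1
Each group contributes A^e * Σ count * d^(L-1):
Powers of d = -A^2 - A^-2: d^2 = A^4 + 2 + A^-4; d^3 = -A^6 - 3*A^2 - 3*A^-2 - A^-6; d^4 = A^8 + 4*A^4 + 6 + 4*A^-4 + A^-8; d^5 = -A^10 - 5*A^6 - 10*A^2 - 10*A^-2 - 5*A^-6 - A^-10; d^6 = A^12 + 6*A^8 + 15*A^4 + 20 + 15*A^-4 + 6*A^-8 + A^-12.
  A^8 * (d^5) = -A^18 - 5*A^14 - 10*A^10 - 10*A^6 - 5*A^2 - A^-2
  A^6 * (8*d^4) = 8*A^14 + 32*A^10 + 48*A^6 + 32*A^2 + 8*A^-2
  A^4 * (25*d^3 + 3*d^5) = -3*A^14 - 40*A^10 - 105*A^6 - 105*A^2 - 40*A^-2 - 3*A^-6
  A^2 * (40*d^2 + 15*d^4 + d^6) = A^14 + 21*A^10 + 115*A^6 + 190*A^2 + 115*A^-2 + 21*A^-6 + A^-10
  A^0 * (35*d + 30*d^3 + 5*d^5) = -5*A^10 - 55*A^6 - 175*A^2 - 175*A^-2 - 55*A^-6 - 5*A^-10
  A^-2 * (15 + 31*d^2 + 10*d^4) = 10*A^6 + 71*A^2 + 137*A^-2 + 71*A^-6 + 10*A^-10
  A^-4 * (18*d + 10*d^3) = -10*A^2 - 48*A^-2 - 48*A^-6 - 10*A^-10
  A^-6 * (2 + 6*d^2) = 6*A^-2 + 14*A^-6 + 6*A^-10
  A^-8 * (d) = -A^-6 - A^-10
Summing the groups: <K> = -A^18 + A^14 - 2*A^10 + 3*A^6 - 2*A^2 + 2*A^-2 - A^-6 + A^-10
Normalise by the writhe: (-A^3)^(-w) = (-A^3)^(6) = A^18, so f(A) = A^18 * <K> = -A^36 + A^32 - 2*A^28 + 3*A^24 - 2*A^20 + 2*A^16 - A^12 + A^8.
Substitute A = t^(-1/4), i.e. A^e → t^(-e/4): V(t) = t^-2 - t^-3 + 2*t^-4 - 2*t^-5 + 3*t^-6 - 2*t^-7 + t^-8 - t^-9

Answer: t^-2 - t^-3 + 2*t^-4 - 2*t^-5 + 3*t^-6 - 2*t^-7 + t^-8 - t^-9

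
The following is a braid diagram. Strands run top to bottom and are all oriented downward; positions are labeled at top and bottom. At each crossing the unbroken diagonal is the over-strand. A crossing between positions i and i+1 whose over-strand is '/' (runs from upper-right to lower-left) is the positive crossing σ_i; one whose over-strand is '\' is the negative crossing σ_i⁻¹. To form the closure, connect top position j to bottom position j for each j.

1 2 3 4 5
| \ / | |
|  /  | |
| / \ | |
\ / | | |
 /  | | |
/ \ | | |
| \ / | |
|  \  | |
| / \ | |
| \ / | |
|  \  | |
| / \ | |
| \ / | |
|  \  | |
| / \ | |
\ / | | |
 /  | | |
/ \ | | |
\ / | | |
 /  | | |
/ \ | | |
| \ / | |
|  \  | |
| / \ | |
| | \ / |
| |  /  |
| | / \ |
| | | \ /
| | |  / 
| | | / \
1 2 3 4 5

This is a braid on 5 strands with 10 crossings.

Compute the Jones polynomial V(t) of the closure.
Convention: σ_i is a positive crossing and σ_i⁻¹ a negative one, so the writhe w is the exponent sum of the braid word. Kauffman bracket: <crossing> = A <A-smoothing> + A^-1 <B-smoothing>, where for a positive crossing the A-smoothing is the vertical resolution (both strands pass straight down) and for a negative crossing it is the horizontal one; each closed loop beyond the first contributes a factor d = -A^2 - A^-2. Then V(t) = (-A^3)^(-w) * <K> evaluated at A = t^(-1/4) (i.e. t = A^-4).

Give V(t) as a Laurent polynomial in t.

Reading the diagram top to bottom ('/'-over between positions i,i+1 = s_i, '\'-over = s_i^-1): braid word = s2 s1 s2^-1 s2^-1 s2^-1 s1 s1 s2^-1 s3 s4.
The presented braid s2 s1 s2^-1 s2^-1 s2^-1 s1 s1 s2^-1 s3 s4 on 5 strands reduces by inverse Markov moves (closure unchanged at each step):
  Destabilize: the word has the form β·s4 where s4 occurs only as the final letter (β ∈ B_4); drop it and the last strand → 4 strands.
  Destabilize: the word has the form β·s3 where s3 occurs only as the final letter (β ∈ B_3); drop it and the last strand → 3 strands.
  Deconjugate: the word is γ·β·γ⁻¹ with γ = s2 (prefix) and γ⁻¹ = s2^-1 (suffix); strip both.
Reduced to β = s1 s2^-1 s2^-1 s2^-1 s1 s1 on 3 strands, 6 crossings.
Compute on β:
Braid: s1 s2^-1 s2^-1 s2^-1 s1 s1 on 3 strands, 6 crossings.
Writhe w = (#positive) - (#negative) = 3 - 3 = 0.
Computing the Kauffman bracket via state sum. There are 2^6 = 64 states.
Smooth each crossing (0=||, 1=⌣⌢); contribution A^(Σ sign_k(1-2s_k)) * d^(L-1).
Tabulate the states by total A-exponent and number of loops L (A-exp: L × count):
  A^6: L=4 ×1
  A^4: L=3 ×6
  A^2: L=2 ×12, L=4 ×3
  A^0: L=1 ×9, L=3 ×10, L=5 ×1
  A^-2: L=2 ×12, L=4 ×3
  A^-4: L=3 ×6
  A^-6: L=4 ×1
Each group contributes A^e * Σ count * d^(L-1):
Powers of d = -A^2 - A^-2: d^2 = A^4 + 2 + A^-4; d^3 = -A^6 - 3*A^2 - 3*A^-2 - A^-6; d^4 = A^8 + 4*A^4 + 6 + 4*A^-4 + A^-8.
  A^6 * (d^3) = -A^12 - 3*A^8 - 3*A^4 - 1
  A^4 * (6*d^2) = 6*A^8 + 12*A^4 + 6
  A^2 * (12*d + 3*d^3) = -3*A^8 - 21*A^4 - 21 - 3*A^-4
  A^0 * (9 + 10*d^2 + d^4) = A^8 + 14*A^4 + 35 + 14*A^-4 + A^-8
  A^-2 * (12*d + 3*d^3) = -3*A^4 - 21 - 21*A^-4 - 3*A^-8
  A^-4 * (6*d^2) = 6 + 12*A^-4 + 6*A^-8
  A^-6 * (d^3) = -1 - 3*A^-4 - 3*A^-8 - A^-12
Summing the groups: <K> = -A^12 + A^8 - A^4 + 3 - A^-4 + A^-8 - A^-12
Normalise by the writhe: (-A^3)^(-w) = (-A^3)^(0) = 1, so f(A) = 1 * <K> = -A^12 + A^8 - A^4 + 3 - A^-4 + A^-8 - A^-12.
Substitute A = t^(-1/4), i.e. A^e → t^(-e/4): V(t) = -t^3 + t^2 - t + 3 - t^-1 + t^-2 - t^-3

Answer: -t^3 + t^2 - t + 3 - t^-1 + t^-2 - t^-3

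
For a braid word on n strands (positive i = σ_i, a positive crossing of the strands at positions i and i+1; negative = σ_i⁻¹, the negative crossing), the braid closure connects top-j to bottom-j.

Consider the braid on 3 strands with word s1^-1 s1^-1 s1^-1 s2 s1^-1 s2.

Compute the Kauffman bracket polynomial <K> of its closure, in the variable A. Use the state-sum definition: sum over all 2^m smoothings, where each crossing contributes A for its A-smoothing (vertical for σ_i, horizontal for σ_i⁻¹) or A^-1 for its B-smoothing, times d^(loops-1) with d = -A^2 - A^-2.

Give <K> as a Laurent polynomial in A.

Braid: s1^-1 s1^-1 s1^-1 s2 s1^-1 s2 on 3 strands, 6 crossings.
Writhe w = (#positive) - (#negative) = 2 - 4 = -2.
State-sum expansion of <K>. There are 2^6 = 64 states.
Each crossing splits two ways (0=vertical, 1=horizontal). The state's weight is A^(#A-smoothings - #B-smoothings) * d^(loops - 1).
Tabulate the states by total A-exponent and number of loops L (A-exp: L × count):
  A^6: L=5 ×1
  A^4: L=4 ×6
  A^2: L=3 ×15
  A^0: L=2 ×19, L=4 ×1
  A^-2: L=1 ×11, L=3 ×4
  A^-4: L=2 ×6
  A^-6: L=3 ×1
Each group contributes A^e * Σ count * d^(L-1):
Powers of d = -A^2 - A^-2: d^2 = A^4 + 2 + A^-4; d^3 = -A^6 - 3*A^2 - 3*A^-2 - A^-6; d^4 = A^8 + 4*A^4 + 6 + 4*A^-4 + A^-8.
  A^6 * (d^4) = A^14 + 4*A^10 + 6*A^6 + 4*A^2 + A^-2
  A^4 * (6*d^3) = -6*A^10 - 18*A^6 - 18*A^2 - 6*A^-2
  A^2 * (15*d^2) = 15*A^6 + 30*A^2 + 15*A^-2
  A^0 * (19*d + d^3) = -A^6 - 22*A^2 - 22*A^-2 - A^-6
  A^-2 * (11 + 4*d^2) = 4*A^2 + 19*A^-2 + 4*A^-6
  A^-4 * (6*d) = -6*A^-2 - 6*A^-6
  A^-6 * (d^2) = A^-2 + 2*A^-6 + A^-10
Summing the groups: <K> = A^14 - 2*A^10 + 2*A^6 - 2*A^2 + 2*A^-2 - A^-6 + A^-10

Answer: A^14 - 2*A^10 + 2*A^6 - 2*A^2 + 2*A^-2 - A^-6 + A^-10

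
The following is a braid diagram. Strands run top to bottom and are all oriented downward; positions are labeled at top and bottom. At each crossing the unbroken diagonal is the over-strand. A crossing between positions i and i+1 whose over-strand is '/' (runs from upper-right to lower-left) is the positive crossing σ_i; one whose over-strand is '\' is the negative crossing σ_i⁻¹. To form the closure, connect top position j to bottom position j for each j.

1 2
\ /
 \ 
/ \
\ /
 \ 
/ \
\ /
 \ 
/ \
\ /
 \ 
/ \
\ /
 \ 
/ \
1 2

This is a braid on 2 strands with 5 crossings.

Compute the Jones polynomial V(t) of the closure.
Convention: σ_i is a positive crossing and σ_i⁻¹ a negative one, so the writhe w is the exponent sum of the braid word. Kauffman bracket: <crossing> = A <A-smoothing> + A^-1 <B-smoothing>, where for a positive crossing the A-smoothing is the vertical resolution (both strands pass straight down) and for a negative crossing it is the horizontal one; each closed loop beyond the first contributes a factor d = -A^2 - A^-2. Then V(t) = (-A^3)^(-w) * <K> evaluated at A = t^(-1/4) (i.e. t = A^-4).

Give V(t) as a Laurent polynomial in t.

t^-2 + t^-4 - t^-5 + t^-6 - t^-7

Derivation:
Reading the diagram top to bottom ('/'-over between positions i,i+1 = s_i, '\'-over = s_i^-1): braid word = s1^-1 s1^-1 s1^-1 s1^-1 s1^-1.
Braid: s1^-1 s1^-1 s1^-1 s1^-1 s1^-1 on 2 strands, 5 crossings.
Writhe w = (#positive) - (#negative) = 0 - 5 = -5.
Computing the Kauffman bracket via state sum. There are 2^5 = 32 states.
For each crossing: s=0 is the vertical smoothing, s=1 horizontal. Crossing k contributes A^(sign_k * (1 - 2*s_k)); loop factor d = -A^2 - A^-2.
  state 00000: A-exp=-5, loops=2, term = A^-5 * d^1
  state 00001: A-exp=-3, loops=1, term = A^-3 * d^0
  state 00010: A-exp=-3, loops=1, term = A^-3 * d^0
  state 00011: A-exp=-1, loops=2, term = A^-1 * d^1
  state 00100: A-exp=-3, loops=1, term = A^-3 * d^0
  state 00101: A-exp=-1, loops=2, term = A^-1 * d^1
  state 00110: A-exp=-1, loops=2, term = A^-1 * d^1
  state 00111: A-exp=+1, loops=3, term = A^1 * d^2
  state 01000: A-exp=-3, loops=1, term = A^-3 * d^0
  state 01001: A-exp=-1, loops=2, term = A^-1 * d^1
  state 01010: A-exp=-1, loops=2, term = A^-1 * d^1
  state 01011: A-exp=+1, loops=3, term = A^1 * d^2
  state 01100: A-exp=-1, loops=2, term = A^-1 * d^1
  state 01101: A-exp=+1, loops=3, term = A^1 * d^2
  state 01110: A-exp=+1, loops=3, term = A^1 * d^2
  state 01111: A-exp=+3, loops=4, term = A^3 * d^3
  state 10000: A-exp=-3, loops=1, term = A^-3 * d^0
  state 10001: A-exp=-1, loops=2, term = A^-1 * d^1
  state 10010: A-exp=-1, loops=2, term = A^-1 * d^1
  state 10011: A-exp=+1, loops=3, term = A^1 * d^2
  state 10100: A-exp=-1, loops=2, term = A^-1 * d^1
  state 10101: A-exp=+1, loops=3, term = A^1 * d^2
  state 10110: A-exp=+1, loops=3, term = A^1 * d^2
  state 10111: A-exp=+3, loops=4, term = A^3 * d^3
  state 11000: A-exp=-1, loops=2, term = A^-1 * d^1
  state 11001: A-exp=+1, loops=3, term = A^1 * d^2
  state 11010: A-exp=+1, loops=3, term = A^1 * d^2
  state 11011: A-exp=+3, loops=4, term = A^3 * d^3
  state 11100: A-exp=+1, loops=3, term = A^1 * d^2
  state 11101: A-exp=+3, loops=4, term = A^3 * d^3
  state 11110: A-exp=+3, loops=4, term = A^3 * d^3
  state 11111: A-exp=+5, loops=5, term = A^5 * d^4
Collect the terms by A-exponent (count of states per loop number):
Powers of d = -A^2 - A^-2: d^2 = A^4 + 2 + A^-4; d^3 = -A^6 - 3*A^2 - 3*A^-2 - A^-6; d^4 = A^8 + 4*A^4 + 6 + 4*A^-4 + A^-8.
  A^5 * (d^4) = A^13 + 4*A^9 + 6*A^5 + 4*A + A^-3
  A^3 * (5*d^3) = -5*A^9 - 15*A^5 - 15*A - 5*A^-3
  A^1 * (10*d^2) = 10*A^5 + 20*A + 10*A^-3
  A^-1 * (10*d) = -10*A - 10*A^-3
  A^-3 * (5) = 5*A^-3
  A^-5 * (d) = -A^-3 - A^-7
Summing the groups: <K> = A^13 - A^9 + A^5 - A - A^-7
Normalise by the writhe: (-A^3)^(-w) = (-A^3)^(5) = -A^15, so f(A) = -A^15 * <K> = -A^28 + A^24 - A^20 + A^16 + A^8.
Substitute A = t^(-1/4), i.e. A^e → t^(-e/4): V(t) = t^-2 + t^-4 - t^-5 + t^-6 - t^-7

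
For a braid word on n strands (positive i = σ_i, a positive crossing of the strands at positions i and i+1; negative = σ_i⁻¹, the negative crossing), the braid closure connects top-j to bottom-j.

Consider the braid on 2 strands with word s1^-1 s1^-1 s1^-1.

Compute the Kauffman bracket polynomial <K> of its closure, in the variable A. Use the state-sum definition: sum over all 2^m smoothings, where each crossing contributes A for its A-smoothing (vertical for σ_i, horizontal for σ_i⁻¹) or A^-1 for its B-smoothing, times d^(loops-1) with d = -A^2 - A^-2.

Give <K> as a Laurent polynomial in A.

A^7 - A^3 - A^-5

Derivation:
Braid: s1^-1 s1^-1 s1^-1 on 2 strands, 3 crossings.
Writhe w = (#positive) - (#negative) = 0 - 3 = -3.
Computing the Kauffman bracket via state sum. There are 2^3 = 8 states.
Smooth each crossing (0=||, 1=⌣⌢); contribution A^(Σ sign_k(1-2s_k)) * d^(L-1).
  state 000: A-exp=-3, loops=2, term = A^-3 * d^1
  state 001: A-exp=-1, loops=1, term = A^-1 * d^0
  state 010: A-exp=-1, loops=1, term = A^-1 * d^0
  state 011: A-exp=+1, loops=2, term = A^1 * d^1
  state 100: A-exp=-1, loops=1, term = A^-1 * d^0
  state 101: A-exp=+1, loops=2, term = A^1 * d^1
  state 110: A-exp=+1, loops=2, term = A^1 * d^1
  state 111: A-exp=+3, loops=3, term = A^3 * d^2
Collect the terms by A-exponent (count of states per loop number):
Powers of d = -A^2 - A^-2: d^2 = A^4 + 2 + A^-4.
  A^3 * (d^2) = A^7 + 2*A^3 + A^-1
  A^1 * (3*d) = -3*A^3 - 3*A^-1
  A^-1 * (3) = 3*A^-1
  A^-3 * (d) = -A^-1 - A^-5
Summing the groups: <K> = A^7 - A^3 - A^-5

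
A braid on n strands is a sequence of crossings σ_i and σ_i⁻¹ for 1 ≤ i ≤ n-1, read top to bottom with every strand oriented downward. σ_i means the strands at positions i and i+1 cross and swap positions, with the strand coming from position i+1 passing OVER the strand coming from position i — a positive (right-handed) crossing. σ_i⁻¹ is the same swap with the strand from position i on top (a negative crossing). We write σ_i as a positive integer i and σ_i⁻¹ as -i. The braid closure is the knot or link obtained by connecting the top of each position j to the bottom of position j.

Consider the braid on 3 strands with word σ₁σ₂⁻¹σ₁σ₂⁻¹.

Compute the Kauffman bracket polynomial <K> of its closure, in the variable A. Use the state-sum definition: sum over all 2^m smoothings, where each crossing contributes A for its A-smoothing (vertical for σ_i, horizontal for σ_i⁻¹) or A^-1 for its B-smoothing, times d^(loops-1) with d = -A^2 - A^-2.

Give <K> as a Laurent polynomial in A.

A^8 - A^4 + 1 - A^-4 + A^-8

Derivation:
Braid: s1 s2^-1 s1 s2^-1 on 3 strands, 4 crossings.
Writhe w = (#positive) - (#negative) = 2 - 2 = 0.
State-sum expansion of <K>. There are 2^4 = 16 states.
Each crossing splits two ways (0=vertical, 1=horizontal). The state's weight is A^(#A-smoothings - #B-smoothings) * d^(loops - 1).
  state 0000: A-exp=+0, loops=3, term = A^0 * d^2
  state 0001: A-exp=+2, loops=2, term = A^2 * d^1
  state 0010: A-exp=-2, loops=2, term = A^-2 * d^1
  state 0011: A-exp=+0, loops=1, term = A^0 * d^0
  state 0100: A-exp=+2, loops=2, term = A^2 * d^1
  state 0101: A-exp=+4, loops=3, term = A^4 * d^2
  state 0110: A-exp=+0, loops=1, term = A^0 * d^0
  state 0111: A-exp=+2, loops=2, term = A^2 * d^1
  state 1000: A-exp=-2, loops=2, term = A^-2 * d^1
  state 1001: A-exp=+0, loops=1, term = A^0 * d^0
  state 1010: A-exp=-4, loops=3, term = A^-4 * d^2
  state 1011: A-exp=-2, loops=2, term = A^-2 * d^1
  state 1100: A-exp=+0, loops=1, term = A^0 * d^0
  state 1101: A-exp=+2, loops=2, term = A^2 * d^1
  state 1110: A-exp=-2, loops=2, term = A^-2 * d^1
  state 1111: A-exp=+0, loops=1, term = A^0 * d^0
Collect the terms by A-exponent (count of states per loop number):
Powers of d = -A^2 - A^-2: d^2 = A^4 + 2 + A^-4.
  A^4 * (d^2) = A^8 + 2*A^4 + 1
  A^2 * (4*d) = -4*A^4 - 4
  A^0 * (5 + d^2) = A^4 + 7 + A^-4
  A^-2 * (4*d) = -4 - 4*A^-4
  A^-4 * (d^2) = 1 + 2*A^-4 + A^-8
Summing the groups: <K> = A^8 - A^4 + 1 - A^-4 + A^-8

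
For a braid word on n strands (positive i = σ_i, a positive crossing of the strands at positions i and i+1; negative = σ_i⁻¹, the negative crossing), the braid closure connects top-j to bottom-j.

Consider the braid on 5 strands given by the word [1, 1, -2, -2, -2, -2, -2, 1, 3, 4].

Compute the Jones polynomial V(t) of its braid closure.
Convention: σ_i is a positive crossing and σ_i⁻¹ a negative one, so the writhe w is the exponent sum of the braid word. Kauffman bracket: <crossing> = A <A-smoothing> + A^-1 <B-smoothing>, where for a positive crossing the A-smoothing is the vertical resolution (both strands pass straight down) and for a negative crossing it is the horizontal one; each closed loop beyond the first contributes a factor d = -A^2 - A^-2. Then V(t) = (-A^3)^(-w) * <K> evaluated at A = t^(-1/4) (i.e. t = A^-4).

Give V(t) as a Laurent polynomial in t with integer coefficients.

The presented braid s1 s1 s2^-1 s2^-1 s2^-1 s2^-1 s2^-1 s1 s3 s4 on 5 strands reduces by inverse Markov moves (closure unchanged at each step):
  Destabilize: the word has the form β·s4 where s4 occurs only as the final letter (β ∈ B_4); drop it and the last strand → 4 strands.
  Destabilize: the word has the form β·s3 where s3 occurs only as the final letter (β ∈ B_3); drop it and the last strand → 3 strands.
Reduced to β = s1 s1 s2^-1 s2^-1 s2^-1 s2^-1 s2^-1 s1 on 3 strands, 8 crossings.
Compute on β:
Braid: s1 s1 s2^-1 s2^-1 s2^-1 s2^-1 s2^-1 s1 on 3 strands, 8 crossings.
Writhe w = (#positive) - (#negative) = 3 - 5 = -2.
Computing the Kauffman bracket via state sum. There are 2^8 = 256 states.
For each crossing: s=0 is the vertical smoothing, s=1 horizontal. Crossing k contributes A^(sign_k * (1 - 2*s_k)); loop factor d = -A^2 - A^-2.
Tabulate the states by total A-exponent and number of loops L (A-exp: L × count):
  A^8: L=6 ×1
  A^6: L=5 ×8
  A^4: L=4 ×25, L=6 ×3
  A^2: L=3 ×40, L=5 ×15, L=7 ×1
  A^0: L=2 ×35, L=4 ×30, L=6 ×5
  A^-2: L=1 ×15, L=3 ×31, L=5 ×10
  A^-4: L=2 ×18, L=4 ×10
  A^-6: L=3 ×8
  A^-8: L=4 ×1
Each group contributes A^e * Σ count * d^(L-1):
Powers of d = -A^2 - A^-2: d^2 = A^4 + 2 + A^-4; d^3 = -A^6 - 3*A^2 - 3*A^-2 - A^-6; d^4 = A^8 + 4*A^4 + 6 + 4*A^-4 + A^-8; d^5 = -A^10 - 5*A^6 - 10*A^2 - 10*A^-2 - 5*A^-6 - A^-10; d^6 = A^12 + 6*A^8 + 15*A^4 + 20 + 15*A^-4 + 6*A^-8 + A^-12.
  A^8 * (d^5) = -A^18 - 5*A^14 - 10*A^10 - 10*A^6 - 5*A^2 - A^-2
  A^6 * (8*d^4) = 8*A^14 + 32*A^10 + 48*A^6 + 32*A^2 + 8*A^-2
  A^4 * (25*d^3 + 3*d^5) = -3*A^14 - 40*A^10 - 105*A^6 - 105*A^2 - 40*A^-2 - 3*A^-6
  A^2 * (40*d^2 + 15*d^4 + d^6) = A^14 + 21*A^10 + 115*A^6 + 190*A^2 + 115*A^-2 + 21*A^-6 + A^-10
  A^0 * (35*d + 30*d^3 + 5*d^5) = -5*A^10 - 55*A^6 - 175*A^2 - 175*A^-2 - 55*A^-6 - 5*A^-10
  A^-2 * (15 + 31*d^2 + 10*d^4) = 10*A^6 + 71*A^2 + 137*A^-2 + 71*A^-6 + 10*A^-10
  A^-4 * (18*d + 10*d^3) = -10*A^2 - 48*A^-2 - 48*A^-6 - 10*A^-10
  A^-6 * (8*d^2) = 8*A^-2 + 16*A^-6 + 8*A^-10
  A^-8 * (d^3) = -A^-2 - 3*A^-6 - 3*A^-10 - A^-14
Summing the groups: <K> = -A^18 + A^14 - 2*A^10 + 3*A^6 - 2*A^2 + 3*A^-2 - A^-6 + A^-10 - A^-14
Normalise by the writhe: (-A^3)^(-w) = (-A^3)^(2) = A^6, so f(A) = A^6 * <K> = -A^24 + A^20 - 2*A^16 + 3*A^12 - 2*A^8 + 3*A^4 - 1 + A^-4 - A^-8.
Substitute A = t^(-1/4), i.e. A^e → t^(-e/4): V(t) = -t^2 + t - 1 + 3*t^-1 - 2*t^-2 + 3*t^-3 - 2*t^-4 + t^-5 - t^-6

Answer: -t^2 + t - 1 + 3*t^-1 - 2*t^-2 + 3*t^-3 - 2*t^-4 + t^-5 - t^-6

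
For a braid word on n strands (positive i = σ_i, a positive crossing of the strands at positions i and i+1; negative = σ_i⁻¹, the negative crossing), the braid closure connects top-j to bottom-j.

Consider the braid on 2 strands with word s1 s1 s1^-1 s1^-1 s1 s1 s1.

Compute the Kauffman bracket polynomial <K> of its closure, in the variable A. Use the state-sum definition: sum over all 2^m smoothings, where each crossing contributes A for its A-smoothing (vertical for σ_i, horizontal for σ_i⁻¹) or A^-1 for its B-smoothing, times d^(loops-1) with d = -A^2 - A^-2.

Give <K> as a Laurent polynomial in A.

-A^5 - A^-3 + A^-7

Derivation:
First cancel adjacent σ_i σ_i⁻¹ pairs (Reidemeister II — same braid, same closure): s1 s1 s1^-1 s1^-1 s1 s1 s1 → s1 s1 s1.
Braid: s1 s1 s1 on 2 strands, 3 crossings.
Writhe w = (#positive) - (#negative) = 3 - 0 = 3.
State-sum expansion of <K>. There are 2^3 = 8 states.
For each crossing: s=0 is the vertical smoothing, s=1 horizontal. Crossing k contributes A^(sign_k * (1 - 2*s_k)); loop factor d = -A^2 - A^-2.
  state 000: A-exp=+3, loops=2, term = A^3 * d^1
  state 001: A-exp=+1, loops=1, term = A^1 * d^0
  state 010: A-exp=+1, loops=1, term = A^1 * d^0
  state 011: A-exp=-1, loops=2, term = A^-1 * d^1
  state 100: A-exp=+1, loops=1, term = A^1 * d^0
  state 101: A-exp=-1, loops=2, term = A^-1 * d^1
  state 110: A-exp=-1, loops=2, term = A^-1 * d^1
  state 111: A-exp=-3, loops=3, term = A^-3 * d^2
Collect the terms by A-exponent (count of states per loop number):
Powers of d = -A^2 - A^-2: d^2 = A^4 + 2 + A^-4.
  A^3 * (d) = -A^5 - A
  A^1 * (3) = 3*A
  A^-1 * (3*d) = -3*A - 3*A^-3
  A^-3 * (d^2) = A + 2*A^-3 + A^-7
Summing the groups: <K> = -A^5 - A^-3 + A^-7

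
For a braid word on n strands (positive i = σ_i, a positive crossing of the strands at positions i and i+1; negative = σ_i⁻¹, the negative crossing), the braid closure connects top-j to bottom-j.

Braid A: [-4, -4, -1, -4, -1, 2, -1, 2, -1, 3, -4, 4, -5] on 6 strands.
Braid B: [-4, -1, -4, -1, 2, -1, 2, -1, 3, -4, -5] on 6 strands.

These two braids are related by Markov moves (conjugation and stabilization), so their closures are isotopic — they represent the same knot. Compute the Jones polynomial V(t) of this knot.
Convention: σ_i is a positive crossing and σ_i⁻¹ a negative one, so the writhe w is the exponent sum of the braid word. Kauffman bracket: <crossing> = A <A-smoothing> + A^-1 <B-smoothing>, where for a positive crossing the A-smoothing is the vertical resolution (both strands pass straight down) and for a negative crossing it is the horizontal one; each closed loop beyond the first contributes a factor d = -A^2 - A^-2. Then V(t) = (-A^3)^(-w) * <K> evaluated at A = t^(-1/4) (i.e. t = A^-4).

Markov-equivalent braids have isotopic closures, hence identical knot invariants. Strip the Markov moves from each word to reach a common short braid β, then compute V(t) once on β.
Braid A: s4^-1 s4^-1 s1^-1 s4^-1 s1^-1 s2 s1^-1 s2 s1^-1 s3 s4^-1 s4 s5^-1 on 6 strands reduces by inverse Markov moves (closure unchanged at each step):
  Destabilize: the word has the form β·s5^-1 where s5^-1 occurs only as the final letter (β ∈ B_5); drop it and the last strand → 5 strands.
  Deconjugate: the word is γ·β·γ⁻¹ with γ = s4^-1 (prefix) and γ⁻¹ = s4 (suffix); strip both.
Reduced to β = s4^-1 s1^-1 s4^-1 s1^-1 s2 s1^-1 s2 s1^-1 s3 s4^-1 on 5 strands, 10 crossings.
Braid B: s4^-1 s1^-1 s4^-1 s1^-1 s2 s1^-1 s2 s1^-1 s3 s4^-1 s5^-1 on 6 strands reduces by inverse Markov moves (closure unchanged at each step):
  Destabilize: the word has the form β·s5^-1 where s5^-1 occurs only as the final letter (β ∈ B_5); drop it and the last strand → 5 strands.
Reduced to β = s4^-1 s1^-1 s4^-1 s1^-1 s2 s1^-1 s2 s1^-1 s3 s4^-1 on 5 strands, 10 crossings.
Both give the same β = s4^-1 s1^-1 s4^-1 s1^-1 s2 s1^-1 s2 s1^-1 s3 s4^-1 on 5 strands, so one state sum suffices:
Braid: s4^-1 s1^-1 s4^-1 s1^-1 s2 s1^-1 s2 s1^-1 s3 s4^-1 on 5 strands, 10 crossings.
Writhe w = (#positive) - (#negative) = 3 - 7 = -4.
Computing the Kauffman bracket via state sum. There are 2^10 = 1024 states.
For each crossing: s=0 is the vertical smoothing, s=1 horizontal. Crossing k contributes A^(sign_k * (1 - 2*s_k)); loop factor d = -A^2 - A^-2.
Tabulate the states by total A-exponent and number of loops L (A-exp: L × count):
  A^10: L=8 ×1
  A^8: L=7 ×10
  A^6: L=6 ×45
  A^4: L=5 ×118, L=7 ×2
  A^2: L=4 ×195, L=6 ×15
  A^0: L=3 ×203, L=5 ×49
  A^-2: L=2 ×123, L=4 ×85, L=6 ×2
  A^-4: L=1 ×33, L=3 ×78, L=5 ×9
  A^-6: L=2 ×29, L=4 ×16
  A^-8: L=3 ×9, L=5 ×1
  A^-10: L=4 ×1
Each group contributes A^e * Σ count * d^(L-1):
Powers of d = -A^2 - A^-2: d^2 = A^4 + 2 + A^-4; d^3 = -A^6 - 3*A^2 - 3*A^-2 - A^-6; d^4 = A^8 + 4*A^4 + 6 + 4*A^-4 + A^-8; d^5 = -A^10 - 5*A^6 - 10*A^2 - 10*A^-2 - 5*A^-6 - A^-10; d^6 = A^12 + 6*A^8 + 15*A^4 + 20 + 15*A^-4 + 6*A^-8 + A^-12; d^7 = -A^14 - 7*A^10 - 21*A^6 - 35*A^2 - 35*A^-2 - 21*A^-6 - 7*A^-10 - A^-14.
  A^10 * (d^7) = -A^24 - 7*A^20 - 21*A^16 - 35*A^12 - 35*A^8 - 21*A^4 - 7 - A^-4
  A^8 * (10*d^6) = 10*A^20 + 60*A^16 + 150*A^12 + 200*A^8 + 150*A^4 + 60 + 10*A^-4
  A^6 * (45*d^5) = -45*A^16 - 225*A^12 - 450*A^8 - 450*A^4 - 225 - 45*A^-4
  A^4 * (118*d^4 + 2*d^6) = 2*A^16 + 130*A^12 + 502*A^8 + 748*A^4 + 502 + 130*A^-4 + 2*A^-8
  A^2 * (195*d^3 + 15*d^5) = -15*A^12 - 270*A^8 - 735*A^4 - 735 - 270*A^-4 - 15*A^-8
  A^0 * (203*d^2 + 49*d^4) = 49*A^8 + 399*A^4 + 700 + 399*A^-4 + 49*A^-8
  A^-2 * (123*d + 85*d^3 + 2*d^5) = -2*A^8 - 95*A^4 - 398 - 398*A^-4 - 95*A^-8 - 2*A^-12
  A^-4 * (33 + 78*d^2 + 9*d^4) = 9*A^4 + 114 + 243*A^-4 + 114*A^-8 + 9*A^-12
  A^-6 * (29*d + 16*d^3) = -16 - 77*A^-4 - 77*A^-8 - 16*A^-12
  A^-8 * (9*d^2 + d^4) = 1 + 13*A^-4 + 24*A^-8 + 13*A^-12 + A^-16
  A^-10 * (d^3) = -A^-4 - 3*A^-8 - 3*A^-12 - A^-16
Summing the groups: <K> = -A^24 + 3*A^20 - 4*A^16 + 5*A^12 - 6*A^8 + 5*A^4 - 4 + 3*A^-4 - A^-8 + A^-12
Normalise by the writhe: (-A^3)^(-w) = (-A^3)^(4) = A^12, so f(A) = A^12 * <K> = -A^36 + 3*A^32 - 4*A^28 + 5*A^24 - 6*A^20 + 5*A^16 - 4*A^12 + 3*A^8 - A^4 + 1.
Substitute A = t^(-1/4), i.e. A^e → t^(-e/4): V(t) = 1 - t^-1 + 3*t^-2 - 4*t^-3 + 5*t^-4 - 6*t^-5 + 5*t^-6 - 4*t^-7 + 3*t^-8 - t^-9

Answer: 1 - t^-1 + 3*t^-2 - 4*t^-3 + 5*t^-4 - 6*t^-5 + 5*t^-6 - 4*t^-7 + 3*t^-8 - t^-9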